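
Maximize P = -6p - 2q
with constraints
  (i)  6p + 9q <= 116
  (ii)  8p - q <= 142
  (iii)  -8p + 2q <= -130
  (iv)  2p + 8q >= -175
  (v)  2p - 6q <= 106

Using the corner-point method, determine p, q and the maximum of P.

Vertices and P = -6p - 2q:
  (697/39, 38/39) → P = -4258/39
  (701/42, 37/21) → P = -311/3
  (373/23, -282/23) → P = -1674/23
  (142/11, -147/11) → P = -558/11

The binding constraints are -8p + 2q = -130 and 2p - 6q = 106.
Solving simultaneously gives p = 142/11, q = -147/11.

p = 142/11, q = -147/11, maximum P = -558/11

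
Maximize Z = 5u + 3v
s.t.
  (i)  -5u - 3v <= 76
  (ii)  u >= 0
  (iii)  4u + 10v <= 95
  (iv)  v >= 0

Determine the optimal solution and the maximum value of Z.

Feasible corners and Z = 5u + 3v:
  (0, 19/2) → Z = 57/2
  (0, 0) → Z = 0
  (95/4, 0) → Z = 475/4

u = 95/4, v = 0, maximum Z = 475/4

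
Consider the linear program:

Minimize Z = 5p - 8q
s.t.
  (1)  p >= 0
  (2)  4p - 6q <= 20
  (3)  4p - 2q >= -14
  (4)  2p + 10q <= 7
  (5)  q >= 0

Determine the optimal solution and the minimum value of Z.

The binding constraints are p = 0 and 2p + 10q = 7.
Solving simultaneously gives p = 0, q = 7/10.

p = 0, q = 7/10, minimum Z = -28/5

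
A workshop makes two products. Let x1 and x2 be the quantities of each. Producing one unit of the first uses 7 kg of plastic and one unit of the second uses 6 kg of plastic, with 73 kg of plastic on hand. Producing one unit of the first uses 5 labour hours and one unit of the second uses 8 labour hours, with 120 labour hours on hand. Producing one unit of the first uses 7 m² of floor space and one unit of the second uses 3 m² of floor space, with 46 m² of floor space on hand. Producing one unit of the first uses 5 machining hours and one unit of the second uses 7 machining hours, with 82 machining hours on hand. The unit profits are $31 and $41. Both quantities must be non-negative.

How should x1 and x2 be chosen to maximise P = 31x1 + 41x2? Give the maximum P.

x1 = 1, x2 = 11, maximum P = 482

The binding constraints are 7x1 + 6x2 = 73 and 5x1 + 7x2 = 82.
Solving simultaneously gives x1 = 1, x2 = 11.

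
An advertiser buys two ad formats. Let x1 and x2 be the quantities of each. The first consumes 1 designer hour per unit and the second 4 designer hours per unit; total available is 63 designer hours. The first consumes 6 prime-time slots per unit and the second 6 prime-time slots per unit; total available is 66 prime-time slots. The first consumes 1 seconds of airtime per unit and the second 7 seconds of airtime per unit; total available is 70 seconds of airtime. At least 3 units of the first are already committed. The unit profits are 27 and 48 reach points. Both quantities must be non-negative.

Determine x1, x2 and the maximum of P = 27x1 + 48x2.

x1 = 3, x2 = 8, maximum P = 465

Vertices and P = 27x1 + 48x2:
  (11, 0) → P = 297
  (3, 0) → P = 81
  (3, 8) → P = 465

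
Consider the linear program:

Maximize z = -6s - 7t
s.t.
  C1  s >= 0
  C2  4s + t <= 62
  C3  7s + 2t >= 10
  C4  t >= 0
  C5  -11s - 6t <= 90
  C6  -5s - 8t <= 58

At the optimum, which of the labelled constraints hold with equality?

Vertices and z = -6s - 7t:
  (0, 62) → z = -434
  (0, 5) → z = -35
  (31/2, 0) → z = -93
  (10/7, 0) → z = -60/7

The maximum is at (10/7, 0). Substituting into each constraint, equality holds for C3 and C4; the remaining constraints have slack.

C3 and C4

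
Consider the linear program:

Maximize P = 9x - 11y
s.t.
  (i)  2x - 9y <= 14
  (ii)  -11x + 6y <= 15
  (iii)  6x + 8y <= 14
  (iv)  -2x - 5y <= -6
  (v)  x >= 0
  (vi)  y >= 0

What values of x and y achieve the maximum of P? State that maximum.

x = 11/7, y = 4/7, maximum P = 55/7

Extreme points and P = 9x - 11y:
  (11/7, 4/7) → P = 55/7
  (0, 7/4) → P = -77/4
  (0, 6/5) → P = -66/5

The binding constraints are 6x + 8y = 14 and -2x - 5y = -6.
Solving simultaneously gives x = 11/7, y = 4/7.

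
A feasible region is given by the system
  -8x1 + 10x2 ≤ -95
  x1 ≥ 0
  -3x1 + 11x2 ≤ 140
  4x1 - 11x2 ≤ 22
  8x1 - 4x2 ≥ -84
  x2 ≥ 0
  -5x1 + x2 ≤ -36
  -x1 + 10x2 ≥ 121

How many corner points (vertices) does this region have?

Intersecting each pair of boundary lines and keeping only the points that satisfy every inequality leaves:
  (2445/58, 1405/58)
  (216/7, 1063/70)
  (162, 626/11)
  (1551/29, 506/29)

4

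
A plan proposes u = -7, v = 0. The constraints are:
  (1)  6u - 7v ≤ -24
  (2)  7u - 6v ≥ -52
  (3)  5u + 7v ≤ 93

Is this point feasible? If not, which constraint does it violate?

feasible

(1): -42 ≤ -24 ✓
(2): -49 ≥ -52 ✓
(3): -35 ≤ 93 ✓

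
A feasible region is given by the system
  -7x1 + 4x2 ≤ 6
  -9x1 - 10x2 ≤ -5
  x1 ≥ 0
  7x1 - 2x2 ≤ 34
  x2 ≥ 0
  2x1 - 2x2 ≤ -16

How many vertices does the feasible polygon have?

Of the 15 pairwise boundary intersections, those satisfying every inequality are:
  (74/7, 20)
  (26/3, 50/3)
  (10, 18)

3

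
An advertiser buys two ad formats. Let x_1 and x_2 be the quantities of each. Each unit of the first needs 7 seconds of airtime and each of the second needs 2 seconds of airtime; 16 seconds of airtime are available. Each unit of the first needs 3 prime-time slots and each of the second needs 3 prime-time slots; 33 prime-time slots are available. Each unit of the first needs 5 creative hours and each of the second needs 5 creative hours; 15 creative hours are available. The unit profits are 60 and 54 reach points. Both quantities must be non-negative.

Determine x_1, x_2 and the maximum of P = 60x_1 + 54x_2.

x_1 = 2, x_2 = 1, maximum P = 174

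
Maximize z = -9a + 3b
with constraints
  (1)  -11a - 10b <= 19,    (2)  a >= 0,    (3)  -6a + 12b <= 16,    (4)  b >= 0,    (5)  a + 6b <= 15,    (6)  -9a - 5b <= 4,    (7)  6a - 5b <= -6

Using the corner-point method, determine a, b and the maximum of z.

a = 0, b = 4/3, maximum z = 4

Corner points and z = -9a + 3b:
  (0, 4/3) → z = 4
  (0, 6/5) → z = 18/5
  (4/21, 10/7) → z = 18/7

At the optimal vertex, a = 0 and -6a + 12b = 16.
Solving simultaneously gives a = 0, b = 4/3.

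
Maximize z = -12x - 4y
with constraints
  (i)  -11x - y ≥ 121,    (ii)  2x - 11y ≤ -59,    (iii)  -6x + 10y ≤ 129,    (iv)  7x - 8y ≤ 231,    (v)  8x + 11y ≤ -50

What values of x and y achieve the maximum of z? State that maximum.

x = -829/46, y = 48/23, maximum z = 4782/23

Vertices and z = -12x - 4y:
  (-1390/123, 407/123) → z = 15052/123
  (-1281/113, 418/113) → z = 13700/113
  (-829/46, 48/23) → z = 4782/23
  (-1919/146, 366/73) → z = 10050/73

At the optimal vertex, 2x - 11y = -59 and -6x + 10y = 129.
Solving simultaneously gives x = -829/46, y = 48/23.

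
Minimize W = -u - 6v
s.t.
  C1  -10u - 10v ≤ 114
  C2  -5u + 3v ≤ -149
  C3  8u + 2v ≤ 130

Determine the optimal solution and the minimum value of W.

Feasible corners and W = -u - 6v:
  (287/20, -103/4) → W = 2803/20
  (382/15, -553/15) → W = 2936/15
  (344/17, -271/17) → W = 1282/17

The optimum lies where -5u + 3v = -149 and 8u + 2v = 130.
Solving simultaneously gives u = 344/17, v = -271/17.

u = 344/17, v = -271/17, minimum W = 1282/17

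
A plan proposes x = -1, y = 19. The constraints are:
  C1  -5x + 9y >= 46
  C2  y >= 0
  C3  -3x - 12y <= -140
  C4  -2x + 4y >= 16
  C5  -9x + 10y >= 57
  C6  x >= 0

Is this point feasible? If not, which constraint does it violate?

Constraint C6: x = -1, which is not ≥ 0. All other constraints are satisfied.

not feasible — violates C6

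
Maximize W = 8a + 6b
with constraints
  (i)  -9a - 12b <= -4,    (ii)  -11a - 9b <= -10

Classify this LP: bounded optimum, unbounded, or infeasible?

unbounded

From the feasible point (28/17, -46/51), moving in the direction (12, -9) keeps every constraint satisfied while W increases without bound.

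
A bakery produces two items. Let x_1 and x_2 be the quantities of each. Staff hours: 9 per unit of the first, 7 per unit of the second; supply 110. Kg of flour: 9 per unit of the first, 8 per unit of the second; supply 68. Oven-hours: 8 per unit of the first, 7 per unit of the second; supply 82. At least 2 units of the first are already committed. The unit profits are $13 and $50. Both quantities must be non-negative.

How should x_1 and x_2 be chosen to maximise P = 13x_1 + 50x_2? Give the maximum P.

x_1 = 2, x_2 = 25/4, maximum P = 677/2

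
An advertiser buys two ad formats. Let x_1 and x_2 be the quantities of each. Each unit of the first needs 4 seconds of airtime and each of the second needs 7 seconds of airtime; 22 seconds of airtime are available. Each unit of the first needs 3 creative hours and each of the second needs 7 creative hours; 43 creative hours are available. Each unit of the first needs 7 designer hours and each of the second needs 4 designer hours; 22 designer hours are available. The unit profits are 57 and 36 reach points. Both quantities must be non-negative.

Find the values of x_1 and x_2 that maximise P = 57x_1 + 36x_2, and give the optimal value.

x_1 = 2, x_2 = 2, maximum P = 186

Extreme points and P = 57x_1 + 36x_2:
  (0, 0) → P = 0
  (0, 22/7) → P = 792/7
  (22/7, 0) → P = 1254/7
  (2, 2) → P = 186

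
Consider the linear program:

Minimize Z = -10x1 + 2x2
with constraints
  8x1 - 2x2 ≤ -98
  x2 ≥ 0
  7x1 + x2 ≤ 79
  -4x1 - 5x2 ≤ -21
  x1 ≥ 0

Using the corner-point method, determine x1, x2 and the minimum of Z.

Feasible corners and Z = -10x1 + 2x2:
  (30/11, 659/11) → Z = 1018/11
  (0, 49) → Z = 98
  (0, 79) → Z = 158

x1 = 30/11, x2 = 659/11, minimum Z = 1018/11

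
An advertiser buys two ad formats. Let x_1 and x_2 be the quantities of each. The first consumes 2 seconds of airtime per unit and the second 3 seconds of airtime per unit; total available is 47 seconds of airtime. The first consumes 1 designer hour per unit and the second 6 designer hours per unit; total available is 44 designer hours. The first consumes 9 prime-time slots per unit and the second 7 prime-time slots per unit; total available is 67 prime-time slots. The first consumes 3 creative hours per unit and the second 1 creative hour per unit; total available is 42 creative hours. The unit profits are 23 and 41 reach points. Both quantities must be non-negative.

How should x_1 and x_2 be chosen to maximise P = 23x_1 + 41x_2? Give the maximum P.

x_1 = 2, x_2 = 7, maximum P = 333

Vertices and P = 23x_1 + 41x_2:
  (0, 0) → P = 0
  (0, 22/3) → P = 902/3
  (67/9, 0) → P = 1541/9
  (2, 7) → P = 333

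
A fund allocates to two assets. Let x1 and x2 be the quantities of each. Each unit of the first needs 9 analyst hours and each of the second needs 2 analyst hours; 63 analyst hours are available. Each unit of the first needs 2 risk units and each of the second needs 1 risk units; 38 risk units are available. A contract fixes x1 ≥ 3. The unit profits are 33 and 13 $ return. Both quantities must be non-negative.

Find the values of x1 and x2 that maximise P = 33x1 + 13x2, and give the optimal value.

x1 = 3, x2 = 18, maximum P = 333

Vertices and P = 33x1 + 13x2:
  (7, 0) → P = 231
  (3, 0) → P = 99
  (3, 18) → P = 333

At the optimal vertex, 9x1 + 2x2 = 63 and x1 = 3.
Solving simultaneously gives x1 = 3, x2 = 18.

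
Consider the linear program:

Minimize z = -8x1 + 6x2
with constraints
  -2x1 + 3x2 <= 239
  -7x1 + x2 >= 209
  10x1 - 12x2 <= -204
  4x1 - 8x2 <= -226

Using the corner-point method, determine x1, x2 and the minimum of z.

Vertices and z = -8x1 + 6x2:
  (-388/19, 1255/19) → z = 10634/19
  (-617/2, -126) → z = 1712
  (-723/26, 373/26) → z = 4011/13

x1 = -723/26, x2 = 373/26, minimum z = 4011/13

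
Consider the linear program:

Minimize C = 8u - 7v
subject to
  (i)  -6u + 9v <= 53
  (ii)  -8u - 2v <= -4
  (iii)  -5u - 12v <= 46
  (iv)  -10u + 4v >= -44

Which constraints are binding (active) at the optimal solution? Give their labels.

(i) and (ii)

Vertices and C = 8u - 7v:
  (-5/6, 16/3) → C = -44
  (304/33, 397/33) → C = -347/33
  (70/43, -194/43) → C = 1918/43
  (86/35, -34/7) → C = 1878/35

The minimum is at (-5/6, 16/3). Substituting into each constraint, equality holds for (i) and (ii); the remaining constraints have slack.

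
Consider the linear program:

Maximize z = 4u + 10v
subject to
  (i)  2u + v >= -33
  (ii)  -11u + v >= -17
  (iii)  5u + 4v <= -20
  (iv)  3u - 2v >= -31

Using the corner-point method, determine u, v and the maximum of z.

Feasible corners and z = 4u + 10v:
  (-16/13, -397/13) → z = -4034/13
  (-97/7, -37/7) → z = -758/7
  (48/49, -305/49) → z = -2858/49
  (-82/11, 95/22) → z = 147/11

At the optimal vertex, 5u + 4v = -20 and 3u - 2v = -31.
Solving simultaneously gives u = -82/11, v = 95/22.

u = -82/11, v = 95/22, maximum z = 147/11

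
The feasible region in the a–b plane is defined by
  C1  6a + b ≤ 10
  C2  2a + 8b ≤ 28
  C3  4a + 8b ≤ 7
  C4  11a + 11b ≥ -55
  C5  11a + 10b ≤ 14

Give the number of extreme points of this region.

5

Intersecting each pair of boundary lines and keeping only the points that satisfy every inequality leaves:
  (3, -8)
  (86/49, -26/49)
  (-21/2, 49/8)
  (-34/3, 19/3)
  (7/8, 7/16)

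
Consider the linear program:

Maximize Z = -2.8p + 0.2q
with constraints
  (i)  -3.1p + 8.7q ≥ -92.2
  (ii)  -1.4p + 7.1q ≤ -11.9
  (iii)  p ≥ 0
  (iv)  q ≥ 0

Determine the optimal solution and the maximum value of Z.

Corner points and Z = -2.8p + 0.2q:
  (55109/983, 9219/983) → Z = -762307/4915
  (922/31, 0) → Z = -12908/155
  (17/2, 0) → Z = -119/5

The optimum lies where -1.4p + 7.1q = -11.9 and q = 0.
Solving simultaneously gives p = 17/2, q = 0.

p = 8.5, q = 0, maximum Z = -23.8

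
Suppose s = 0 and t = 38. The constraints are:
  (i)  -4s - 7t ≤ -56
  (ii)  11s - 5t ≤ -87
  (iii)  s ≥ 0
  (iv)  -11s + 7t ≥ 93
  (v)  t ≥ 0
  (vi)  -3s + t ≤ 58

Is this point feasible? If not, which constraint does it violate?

feasible

(i): -266 ≤ -56 ✓
(ii): -190 ≤ -87 ✓
(iii): 0 ≥ 0 ✓
(iv): 266 ≥ 93 ✓
(v): 38 ≥ 0 ✓
(vi): 38 ≤ 58 ✓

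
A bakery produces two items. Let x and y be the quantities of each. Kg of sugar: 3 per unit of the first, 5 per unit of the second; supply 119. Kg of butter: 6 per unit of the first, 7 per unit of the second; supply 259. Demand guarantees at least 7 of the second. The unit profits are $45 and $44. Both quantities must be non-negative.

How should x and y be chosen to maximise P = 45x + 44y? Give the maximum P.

x = 28, y = 7, maximum P = 1568

Extreme points and P = 45x + 44y:
  (0, 119/5) → P = 5236/5
  (0, 7) → P = 308
  (28, 7) → P = 1568

The optimum lies where 3x + 5y = 119 and y = 7.
Solving simultaneously gives x = 28, y = 7.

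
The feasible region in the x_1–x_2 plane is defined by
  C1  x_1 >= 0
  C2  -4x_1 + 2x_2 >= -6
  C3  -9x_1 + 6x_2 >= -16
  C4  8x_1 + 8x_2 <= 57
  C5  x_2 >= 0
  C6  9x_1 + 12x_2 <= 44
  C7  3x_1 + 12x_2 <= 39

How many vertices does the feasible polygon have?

5

Intersecting each pair of boundary lines and keeping only the points that satisfy every inequality leaves:
  (0, 0)
  (0, 13/4)
  (3/2, 0)
  (80/33, 61/33)
  (5/6, 73/24)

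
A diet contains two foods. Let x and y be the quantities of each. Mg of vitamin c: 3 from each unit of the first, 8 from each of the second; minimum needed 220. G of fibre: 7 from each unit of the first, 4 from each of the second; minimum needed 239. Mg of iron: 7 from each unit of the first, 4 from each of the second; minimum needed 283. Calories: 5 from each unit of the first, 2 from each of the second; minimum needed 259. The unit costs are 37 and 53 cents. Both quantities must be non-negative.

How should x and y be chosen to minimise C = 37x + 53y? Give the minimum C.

x = 48, y = 19/2, minimum C = 4559/2

Vertices and C = 37x + 53y:
  (0, 259/2) → C = 13727/2
  (220/3, 0) → C = 8140/3
  (48, 19/2) → C = 4559/2
The feasible region is unbounded (it extends along (0, 1), (1, 0)), but C strictly increases along every unbounded feasible direction, so there is no improving ray and the minimum is attained at a vertex.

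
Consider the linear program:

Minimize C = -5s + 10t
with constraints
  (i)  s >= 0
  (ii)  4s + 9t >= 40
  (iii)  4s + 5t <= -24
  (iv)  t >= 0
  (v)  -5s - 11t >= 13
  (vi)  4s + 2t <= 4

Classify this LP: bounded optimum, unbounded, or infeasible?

The boundaries 4s + 9t = 40 and -5s - 11t = 13 meet at (-557, 252), but that point violates s ≥ 0. Every candidate vertex is excluded by some other constraint, so the feasible region is empty.

infeasible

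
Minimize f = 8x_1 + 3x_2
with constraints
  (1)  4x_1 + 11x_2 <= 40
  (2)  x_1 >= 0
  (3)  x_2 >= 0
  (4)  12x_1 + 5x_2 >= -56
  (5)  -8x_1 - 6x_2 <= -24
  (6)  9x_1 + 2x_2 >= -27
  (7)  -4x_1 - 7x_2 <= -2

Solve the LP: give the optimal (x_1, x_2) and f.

x_1 = 3/8, x_2 = 7/2, minimum f = 27/2

Feasible corners and f = 8x_1 + 3x_2:
  (10, 0) → f = 80
  (3/8, 7/2) → f = 27/2
  (3, 0) → f = 24

The optimum lies where 4x_1 + 11x_2 = 40 and -8x_1 - 6x_2 = -24.
Solving simultaneously gives x_1 = 3/8, x_2 = 7/2.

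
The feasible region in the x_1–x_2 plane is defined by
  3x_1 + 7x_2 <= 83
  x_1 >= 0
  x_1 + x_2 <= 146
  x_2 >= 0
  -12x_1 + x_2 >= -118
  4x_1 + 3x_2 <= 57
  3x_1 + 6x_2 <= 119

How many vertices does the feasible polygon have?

5

Pairwise boundary intersections that survive every other constraint:
  (0, 83/7)
  (150/19, 161/19)
  (0, 0)
  (59/6, 0)
  (411/40, 53/10)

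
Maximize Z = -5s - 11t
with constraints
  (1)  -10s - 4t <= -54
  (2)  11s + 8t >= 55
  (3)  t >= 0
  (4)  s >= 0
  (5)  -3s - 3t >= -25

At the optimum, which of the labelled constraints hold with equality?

(1) and (3)

Feasible corners and Z = -5s - 11t:
  (27/5, 0) → Z = -27
  (31/9, 44/9) → Z = -71
  (25/3, 0) → Z = -125/3

The maximum is at (27/5, 0). Substituting into each constraint, equality holds for (1) and (3); the remaining constraints have slack.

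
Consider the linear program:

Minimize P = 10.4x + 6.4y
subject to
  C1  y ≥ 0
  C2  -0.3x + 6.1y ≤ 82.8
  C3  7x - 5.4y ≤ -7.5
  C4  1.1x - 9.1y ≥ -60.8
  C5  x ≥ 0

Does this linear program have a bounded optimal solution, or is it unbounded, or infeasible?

bounded optimum

Corner points and P = 10.4x + 6.4y:
  (26007/5776, 41735/5776) → P = 671971/7220
  (0, 25/18) → P = 80/9
  (0, 608/91) → P = 19456/455
The feasible region has finitely many vertices and no improving ray; the minimum is 80/9 at (0, 25/18).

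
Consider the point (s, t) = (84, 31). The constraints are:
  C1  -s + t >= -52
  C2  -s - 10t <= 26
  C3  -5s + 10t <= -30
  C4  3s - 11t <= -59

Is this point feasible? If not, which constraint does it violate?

Constraint C1: -s + t = -53, which is not ≥ -52. All other constraints are satisfied.

not feasible — violates C1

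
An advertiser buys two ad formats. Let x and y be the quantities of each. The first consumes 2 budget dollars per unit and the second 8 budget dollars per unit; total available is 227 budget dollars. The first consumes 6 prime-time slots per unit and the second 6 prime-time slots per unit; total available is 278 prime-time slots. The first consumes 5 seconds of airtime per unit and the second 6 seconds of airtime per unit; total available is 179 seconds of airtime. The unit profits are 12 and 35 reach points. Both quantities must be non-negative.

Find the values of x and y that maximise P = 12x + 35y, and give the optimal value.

x = 5/2, y = 111/4, maximum P = 4005/4

Corner points and P = 12x + 35y:
  (0, 0) → P = 0
  (0, 227/8) → P = 7945/8
  (179/5, 0) → P = 2148/5
  (5/2, 111/4) → P = 4005/4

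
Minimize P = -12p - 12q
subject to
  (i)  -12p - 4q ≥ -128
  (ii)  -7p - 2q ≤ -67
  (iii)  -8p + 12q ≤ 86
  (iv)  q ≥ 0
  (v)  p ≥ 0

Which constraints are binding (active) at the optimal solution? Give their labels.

Corner points and P = -12p - 12q:
  (149/22, 257/22) → P = -2436/11
  (32/3, 0) → P = -128
  (158/25, 569/50) → P = -1062/5
  (67/7, 0) → P = -804/7

The minimum is at (149/22, 257/22). Substituting into each constraint, equality holds for (i) and (iii); the remaining constraints have slack.

(i) and (iii)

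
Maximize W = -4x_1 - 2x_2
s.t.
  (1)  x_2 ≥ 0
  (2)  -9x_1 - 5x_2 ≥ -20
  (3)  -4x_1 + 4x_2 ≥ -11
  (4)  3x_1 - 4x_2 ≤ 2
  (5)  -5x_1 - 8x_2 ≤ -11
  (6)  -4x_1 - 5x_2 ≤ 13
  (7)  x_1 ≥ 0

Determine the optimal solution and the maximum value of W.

Extreme points and W = -4x_1 - 2x_2:
  (30/17, 14/17) → W = -148/17
  (0, 4) → W = -8
  (15/11, 23/44) → W = -13/2
  (0, 11/8) → W = -11/4

x_1 = 0, x_2 = 11/8, maximum W = -11/4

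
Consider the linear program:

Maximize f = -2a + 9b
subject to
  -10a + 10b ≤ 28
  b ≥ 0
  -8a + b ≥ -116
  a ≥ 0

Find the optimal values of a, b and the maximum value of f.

a = 594/35, b = 692/35, maximum f = 144

Feasible corners and f = -2a + 9b:
  (594/35, 692/35) → f = 144
  (0, 14/5) → f = 126/5
  (29/2, 0) → f = -29
  (0, 0) → f = 0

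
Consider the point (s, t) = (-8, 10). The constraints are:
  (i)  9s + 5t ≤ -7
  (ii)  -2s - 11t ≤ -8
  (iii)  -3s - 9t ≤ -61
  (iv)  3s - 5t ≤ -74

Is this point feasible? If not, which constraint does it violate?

(i): -22 ≤ -7 ✓
(ii): -94 ≤ -8 ✓
(iii): -66 ≤ -61 ✓
(iv): -74 ≤ -74 ✓

feasible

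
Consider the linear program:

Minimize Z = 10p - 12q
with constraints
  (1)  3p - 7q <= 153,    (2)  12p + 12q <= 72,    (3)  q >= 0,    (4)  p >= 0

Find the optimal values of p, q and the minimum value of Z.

Extreme points and Z = 10p - 12q:
  (6, 0) → Z = 60
  (0, 6) → Z = -72
  (0, 0) → Z = 0

p = 0, q = 6, minimum Z = -72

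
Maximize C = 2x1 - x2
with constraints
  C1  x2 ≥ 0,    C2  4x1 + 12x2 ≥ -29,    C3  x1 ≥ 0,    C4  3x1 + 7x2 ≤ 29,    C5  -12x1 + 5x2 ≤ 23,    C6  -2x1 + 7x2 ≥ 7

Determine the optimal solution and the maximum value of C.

Feasible corners and C = 2x1 - x2:
  (0, 29/7) → C = -29/7
  (0, 1) → C = -1
  (22/5, 79/35) → C = 229/35

x1 = 22/5, x2 = 79/35, maximum C = 229/35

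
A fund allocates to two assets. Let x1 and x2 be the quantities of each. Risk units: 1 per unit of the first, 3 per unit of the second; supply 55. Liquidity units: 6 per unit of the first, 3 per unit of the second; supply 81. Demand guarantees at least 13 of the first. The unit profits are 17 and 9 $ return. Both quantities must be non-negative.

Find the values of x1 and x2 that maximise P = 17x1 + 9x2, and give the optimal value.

x1 = 13, x2 = 1, maximum P = 230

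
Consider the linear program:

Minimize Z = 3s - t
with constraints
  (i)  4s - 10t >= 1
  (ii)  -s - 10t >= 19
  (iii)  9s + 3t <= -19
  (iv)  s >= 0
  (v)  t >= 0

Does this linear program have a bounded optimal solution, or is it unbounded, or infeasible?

infeasible

The boundaries 9s + 3t = -19 and s = 0 meet at (0, -19/3), but that point violates t ≥ 0. Every candidate vertex is excluded by some other constraint, so the feasible region is empty.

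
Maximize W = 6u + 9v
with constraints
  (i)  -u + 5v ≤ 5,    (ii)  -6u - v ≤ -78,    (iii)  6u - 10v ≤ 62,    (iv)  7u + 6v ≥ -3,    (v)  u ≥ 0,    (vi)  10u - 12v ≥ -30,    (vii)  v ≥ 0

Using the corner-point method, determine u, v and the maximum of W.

Extreme points and W = 6u + 9v:
  (385/31, 108/31) → W = 3282/31
  (18, 23/5) → W = 747/5
  (421/33, 16/11) → W = 986/11

u = 18, v = 23/5, maximum W = 747/5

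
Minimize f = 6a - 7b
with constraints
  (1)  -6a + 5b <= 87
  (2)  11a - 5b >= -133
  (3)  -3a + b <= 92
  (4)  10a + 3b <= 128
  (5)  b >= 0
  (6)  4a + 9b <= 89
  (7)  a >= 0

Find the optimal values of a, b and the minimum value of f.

a = 0, b = 89/9, minimum f = -623/9

Extreme points and f = 6a - 7b:
  (64/5, 0) → f = 384/5
  (295/26, 63/13) → f = 444/13
  (0, 0) → f = 0
  (0, 89/9) → f = -623/9

The binding constraints are 4a + 9b = 89 and a = 0.
Solving simultaneously gives a = 0, b = 89/9.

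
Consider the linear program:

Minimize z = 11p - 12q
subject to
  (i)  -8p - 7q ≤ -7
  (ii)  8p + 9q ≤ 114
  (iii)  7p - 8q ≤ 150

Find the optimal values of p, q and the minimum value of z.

p = -735/16, q = 107/2, minimum z = -18357/16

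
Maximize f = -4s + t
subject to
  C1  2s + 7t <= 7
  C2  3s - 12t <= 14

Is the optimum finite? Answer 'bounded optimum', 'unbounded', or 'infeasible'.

From the feasible point (182/45, -7/45), moving in the direction (-7, 2) keeps every constraint satisfied while f increases without bound.

unbounded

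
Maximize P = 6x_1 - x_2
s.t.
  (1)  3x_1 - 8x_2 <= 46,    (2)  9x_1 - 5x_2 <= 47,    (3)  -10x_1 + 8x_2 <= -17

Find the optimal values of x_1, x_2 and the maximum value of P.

The optimum lies where 9x_1 - 5x_2 = 47 and -10x_1 + 8x_2 = -17.
Solving simultaneously gives x_1 = 291/22, x_2 = 317/22.

x_1 = 291/22, x_2 = 317/22, maximum P = 1429/22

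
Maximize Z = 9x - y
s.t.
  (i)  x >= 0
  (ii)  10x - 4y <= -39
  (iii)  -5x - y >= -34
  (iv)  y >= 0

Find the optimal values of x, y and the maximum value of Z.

Corner points and Z = 9x - y:
  (0, 39/4) → Z = -39/4
  (0, 34) → Z = -34
  (97/30, 107/6) → Z = 169/15

x = 97/30, y = 107/6, maximum Z = 169/15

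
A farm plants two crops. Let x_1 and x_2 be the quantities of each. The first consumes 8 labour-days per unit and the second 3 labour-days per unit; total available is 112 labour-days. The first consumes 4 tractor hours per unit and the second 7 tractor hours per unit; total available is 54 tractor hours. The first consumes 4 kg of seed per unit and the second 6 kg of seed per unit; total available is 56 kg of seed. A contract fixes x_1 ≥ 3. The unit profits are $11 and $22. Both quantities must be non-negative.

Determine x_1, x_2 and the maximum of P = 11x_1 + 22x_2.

Feasible corners and P = 11x_1 + 22x_2:
  (27/2, 0) → P = 297/2
  (3, 0) → P = 33
  (3, 6) → P = 165

At the optimal vertex, 4x_1 + 7x_2 = 54 and x_1 = 3.
Solving simultaneously gives x_1 = 3, x_2 = 6.

x_1 = 3, x_2 = 6, maximum P = 165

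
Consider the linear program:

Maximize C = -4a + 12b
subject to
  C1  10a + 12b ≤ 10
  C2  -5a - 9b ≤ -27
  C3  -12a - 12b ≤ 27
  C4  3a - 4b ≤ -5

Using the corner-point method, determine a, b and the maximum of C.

Corner points and C = -4a + 12b:
  (-39/5, 22/3) → C = 596/5
  (-37/2, 65/4) → C = 269
  (-189/16, 153/16) → C = 162

a = -37/2, b = 65/4, maximum C = 269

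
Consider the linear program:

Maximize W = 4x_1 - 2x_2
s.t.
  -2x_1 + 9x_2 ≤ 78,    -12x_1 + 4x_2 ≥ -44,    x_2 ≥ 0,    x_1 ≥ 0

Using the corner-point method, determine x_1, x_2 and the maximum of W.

Extreme points and W = 4x_1 - 2x_2:
  (177/25, 256/25) → W = 196/25
  (0, 26/3) → W = -52/3
  (11/3, 0) → W = 44/3
  (0, 0) → W = 0

The optimum lies where -12x_1 + 4x_2 = -44 and x_2 = 0.
Solving simultaneously gives x_1 = 11/3, x_2 = 0.

x_1 = 11/3, x_2 = 0, maximum W = 44/3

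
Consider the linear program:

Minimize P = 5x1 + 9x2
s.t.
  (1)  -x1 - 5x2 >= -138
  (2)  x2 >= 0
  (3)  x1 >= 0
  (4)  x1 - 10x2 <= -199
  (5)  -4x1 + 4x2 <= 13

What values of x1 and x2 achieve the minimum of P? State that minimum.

Feasible corners and P = 5x1 + 9x2:
  (77/3, 337/15) → P = 4958/15
  (487/24, 565/24) → P = 940/3
  (37/2, 87/4) → P = 1153/4

x1 = 37/2, x2 = 87/4, minimum P = 1153/4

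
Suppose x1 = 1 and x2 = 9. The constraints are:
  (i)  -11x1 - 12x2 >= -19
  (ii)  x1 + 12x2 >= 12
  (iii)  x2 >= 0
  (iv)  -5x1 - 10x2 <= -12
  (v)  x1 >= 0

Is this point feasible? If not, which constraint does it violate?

not feasible — violates (i)

Constraint (i): -11x1 - 12x2 = -119, which is not ≥ -19. All other constraints are satisfied.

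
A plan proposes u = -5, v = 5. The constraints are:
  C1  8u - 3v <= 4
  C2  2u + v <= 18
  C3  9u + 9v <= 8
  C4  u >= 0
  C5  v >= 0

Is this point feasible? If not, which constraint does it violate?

not feasible — violates C4

Constraint C4: u = -5, which is not ≥ 0. All other constraints are satisfied.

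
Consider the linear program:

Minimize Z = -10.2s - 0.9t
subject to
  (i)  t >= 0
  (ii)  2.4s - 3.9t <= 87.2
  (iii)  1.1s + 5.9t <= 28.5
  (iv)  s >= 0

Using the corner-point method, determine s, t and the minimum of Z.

s = 285/11, t = 0, minimum Z = -2907/11

Corner points and Z = -10.2s - 0.9t:
  (285/11, 0) → Z = -2907/11
  (0, 0) → Z = 0
  (0, 285/59) → Z = -513/118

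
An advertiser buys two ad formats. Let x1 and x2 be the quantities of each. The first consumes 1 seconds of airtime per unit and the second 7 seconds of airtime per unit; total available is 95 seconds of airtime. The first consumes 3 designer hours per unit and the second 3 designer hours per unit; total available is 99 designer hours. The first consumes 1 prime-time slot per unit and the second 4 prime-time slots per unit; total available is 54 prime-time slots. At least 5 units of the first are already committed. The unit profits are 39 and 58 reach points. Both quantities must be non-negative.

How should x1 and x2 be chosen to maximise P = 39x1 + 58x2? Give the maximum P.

Vertices and P = 39x1 + 58x2:
  (33, 0) → P = 1287
  (5, 0) → P = 195
  (26, 7) → P = 1420
  (5, 49/4) → P = 1811/2

At the optimal vertex, 3x1 + 3x2 = 99 and x1 + 4x2 = 54.
Solving simultaneously gives x1 = 26, x2 = 7.

x1 = 26, x2 = 7, maximum P = 1420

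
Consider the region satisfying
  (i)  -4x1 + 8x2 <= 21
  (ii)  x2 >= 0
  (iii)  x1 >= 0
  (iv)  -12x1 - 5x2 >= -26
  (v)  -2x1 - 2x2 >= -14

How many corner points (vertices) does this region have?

Of the 10 pairwise boundary intersections, those satisfying every inequality are:
  (0, 21/8)
  (103/116, 89/29)
  (0, 0)
  (13/6, 0)

4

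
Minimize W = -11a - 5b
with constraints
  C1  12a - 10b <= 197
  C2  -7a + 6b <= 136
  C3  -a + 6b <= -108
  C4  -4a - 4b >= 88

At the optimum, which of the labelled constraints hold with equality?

Vertices and W = -11a - 5b:
  (-23/22, -461/22) → W = 1279/11
  (-122/3, -223/9) → W = 5141/9
  (-24/7, -130/7) → W = 914/7
The feasible region is unbounded (it extends along (-5, -6), (-6, -7)), but W strictly increases along every unbounded feasible direction, so there is no improving ray and the minimum is attained at a vertex.

The minimum is at (-23/22, -461/22). Substituting into each constraint, equality holds for C1 and C4; the remaining constraints have slack.

C1 and C4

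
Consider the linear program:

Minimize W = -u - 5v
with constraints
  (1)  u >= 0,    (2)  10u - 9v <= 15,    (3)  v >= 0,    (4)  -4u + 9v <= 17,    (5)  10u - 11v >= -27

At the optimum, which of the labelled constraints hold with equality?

(2) and (4)

Extreme points and W = -u - 5v:
  (0, 0) → W = 0
  (0, 17/9) → W = -85/9
  (3/2, 0) → W = -3/2
  (16/3, 115/27) → W = -719/27

The minimum is at (16/3, 115/27). Substituting into each constraint, equality holds for (2) and (4); the remaining constraints have slack.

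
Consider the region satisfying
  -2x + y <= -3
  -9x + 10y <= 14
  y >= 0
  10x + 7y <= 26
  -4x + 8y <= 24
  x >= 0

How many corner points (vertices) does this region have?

3

The feasible vertices (each the meet of two boundaries and inside every other half-plane) are:
  (3/2, 0)
  (47/24, 11/12)
  (13/5, 0)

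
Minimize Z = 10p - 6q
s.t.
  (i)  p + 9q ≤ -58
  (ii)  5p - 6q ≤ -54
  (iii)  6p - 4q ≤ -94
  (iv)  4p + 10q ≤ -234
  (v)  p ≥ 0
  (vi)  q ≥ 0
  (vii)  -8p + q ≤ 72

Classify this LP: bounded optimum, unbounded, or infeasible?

infeasible

The boundaries q = 0 and -8p + q = 72 meet at (-9, 0), but that point violates p + 9q ≤ -58. Every candidate vertex is excluded by some other constraint, so the feasible region is empty.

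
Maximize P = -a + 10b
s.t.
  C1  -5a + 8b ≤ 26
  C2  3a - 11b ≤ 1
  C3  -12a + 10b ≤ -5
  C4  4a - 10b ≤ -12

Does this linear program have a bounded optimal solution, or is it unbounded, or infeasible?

From the feasible point (150/23, 337/46), moving in the direction (10, 4) keeps every constraint satisfied while P increases without bound.

unbounded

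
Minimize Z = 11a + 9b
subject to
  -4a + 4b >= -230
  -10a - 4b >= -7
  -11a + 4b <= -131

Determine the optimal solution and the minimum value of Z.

a = -99/7, b = -1003/14, minimum Z = -11205/14

Extreme points and Z = 11a + 9b:
  (237/14, -284/7) → Z = -2505/14
  (-99/7, -1003/14) → Z = -11205/14
  (46/7, -411/28) → Z = -1675/28

The binding constraints are -4a + 4b = -230 and -11a + 4b = -131.
Solving simultaneously gives a = -99/7, b = -1003/14.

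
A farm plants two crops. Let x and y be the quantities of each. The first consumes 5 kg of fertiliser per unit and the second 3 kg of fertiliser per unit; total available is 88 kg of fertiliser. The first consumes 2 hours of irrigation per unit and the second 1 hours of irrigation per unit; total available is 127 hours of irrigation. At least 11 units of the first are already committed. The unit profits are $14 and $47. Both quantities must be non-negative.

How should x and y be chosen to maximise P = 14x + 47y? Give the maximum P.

x = 11, y = 11, maximum P = 671

Feasible corners and P = 14x + 47y:
  (88/5, 0) → P = 1232/5
  (11, 0) → P = 154
  (11, 11) → P = 671

The binding constraints are 5x + 3y = 88 and x = 11.
Solving simultaneously gives x = 11, y = 11.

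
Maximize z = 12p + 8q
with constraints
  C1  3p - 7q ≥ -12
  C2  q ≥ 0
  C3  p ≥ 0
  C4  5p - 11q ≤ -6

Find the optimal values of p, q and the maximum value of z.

p = 45, q = 21, maximum z = 708

Feasible corners and z = 12p + 8q:
  (0, 12/7) → z = 96/7
  (45, 21) → z = 708
  (0, 6/11) → z = 48/11

The binding constraints are 3p - 7q = -12 and 5p - 11q = -6.
Solving simultaneously gives p = 45, q = 21.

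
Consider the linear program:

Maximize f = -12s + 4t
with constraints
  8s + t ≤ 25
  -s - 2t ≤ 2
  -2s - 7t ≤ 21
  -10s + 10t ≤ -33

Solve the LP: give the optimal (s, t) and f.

s = 23/15, t = -53/30, maximum f = -382/15

Corner points and f = -12s + 4t:
  (52/15, -41/15) → f = -788/15
  (283/90, -7/45) → f = -1726/45
  (23/15, -53/30) → f = -382/15

The optimum lies where -s - 2t = 2 and -10s + 10t = -33.
Solving simultaneously gives s = 23/15, t = -53/30.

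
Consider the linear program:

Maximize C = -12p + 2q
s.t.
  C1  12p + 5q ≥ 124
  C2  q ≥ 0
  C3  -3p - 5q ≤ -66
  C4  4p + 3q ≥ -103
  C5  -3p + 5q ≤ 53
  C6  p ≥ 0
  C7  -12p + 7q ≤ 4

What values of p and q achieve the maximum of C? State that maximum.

Extreme points and C = -12p + 2q:
  (58/9, 28/3) → C = -176/3
  (53/9, 32/3) → C = -148/3
  (22, 0) → C = -264
  (9, 16) → C = -76
The feasible region is unbounded (it extends along (5, 3), (1, 0)), but C strictly decreases along every unbounded feasible direction, so there is no improving ray and the maximum is attained at a vertex.

At the optimal vertex, 12p + 5q = 124 and -12p + 7q = 4.
Solving simultaneously gives p = 53/9, q = 32/3.

p = 53/9, q = 32/3, maximum C = -148/3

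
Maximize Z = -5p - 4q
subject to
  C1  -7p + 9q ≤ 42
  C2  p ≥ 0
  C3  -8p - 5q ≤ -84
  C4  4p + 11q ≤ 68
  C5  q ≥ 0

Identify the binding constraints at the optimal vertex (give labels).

Corner points and Z = -5p - 4q:
  (146/17, 52/17) → Z = -938/17
  (21/2, 0) → Z = -105/2
  (17, 0) → Z = -85

The maximum is at (21/2, 0). Substituting into each constraint, equality holds for C3 and C5; the remaining constraints have slack.

C3 and C5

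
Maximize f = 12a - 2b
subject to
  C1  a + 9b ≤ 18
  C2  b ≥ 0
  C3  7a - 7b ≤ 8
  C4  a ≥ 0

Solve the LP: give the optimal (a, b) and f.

Corner points and f = 12a - 2b:
  (99/35, 59/35) → f = 214/7
  (0, 2) → f = -4
  (8/7, 0) → f = 96/7
  (0, 0) → f = 0

The binding constraints are a + 9b = 18 and 7a - 7b = 8.
Solving simultaneously gives a = 99/35, b = 59/35.

a = 99/35, b = 59/35, maximum f = 214/7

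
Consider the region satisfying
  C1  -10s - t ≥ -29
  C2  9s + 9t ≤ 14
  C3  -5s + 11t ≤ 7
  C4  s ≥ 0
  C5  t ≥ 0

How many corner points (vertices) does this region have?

Pairwise boundary intersections that survive every other constraint:
  (91/144, 133/144)
  (14/9, 0)
  (0, 7/11)
  (0, 0)

4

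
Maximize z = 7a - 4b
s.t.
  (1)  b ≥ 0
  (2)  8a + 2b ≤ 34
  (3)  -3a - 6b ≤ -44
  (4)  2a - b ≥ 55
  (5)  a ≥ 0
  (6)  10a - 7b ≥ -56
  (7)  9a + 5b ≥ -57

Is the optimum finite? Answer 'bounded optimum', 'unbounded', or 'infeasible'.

infeasible

The boundaries b = 0 and 2a - b = 55 meet at (55/2, 0), but that point violates 8a + 2b ≤ 34. Every candidate vertex is excluded by some other constraint, so the feasible region is empty.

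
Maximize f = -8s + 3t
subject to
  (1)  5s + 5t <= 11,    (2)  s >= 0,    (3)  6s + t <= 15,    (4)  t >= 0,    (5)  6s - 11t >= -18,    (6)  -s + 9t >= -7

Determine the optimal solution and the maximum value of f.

s = 0, t = 18/11, maximum f = 54/11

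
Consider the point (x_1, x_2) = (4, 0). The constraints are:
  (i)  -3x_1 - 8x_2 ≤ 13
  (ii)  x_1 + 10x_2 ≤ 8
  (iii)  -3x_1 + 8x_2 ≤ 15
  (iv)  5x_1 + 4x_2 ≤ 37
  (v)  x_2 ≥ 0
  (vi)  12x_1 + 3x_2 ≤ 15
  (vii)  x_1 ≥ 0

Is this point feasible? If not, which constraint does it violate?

not feasible — violates (vi)

Constraint (vi): 12x_1 + 3x_2 = 48, which is not ≤ 15. All other constraints are satisfied.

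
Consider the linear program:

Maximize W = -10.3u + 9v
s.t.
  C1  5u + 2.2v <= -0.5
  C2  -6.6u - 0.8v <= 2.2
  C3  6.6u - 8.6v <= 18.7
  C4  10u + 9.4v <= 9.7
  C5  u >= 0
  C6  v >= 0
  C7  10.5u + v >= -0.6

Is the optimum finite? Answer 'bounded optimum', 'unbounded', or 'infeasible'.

infeasible

The boundaries 5u + 2.2v = -0.5 and 6.6u - 8.6v = 18.7 meet at (921/1438, -1210/719), but that point violates v ≥ 0. Every candidate vertex is excluded by some other constraint, so the feasible region is empty.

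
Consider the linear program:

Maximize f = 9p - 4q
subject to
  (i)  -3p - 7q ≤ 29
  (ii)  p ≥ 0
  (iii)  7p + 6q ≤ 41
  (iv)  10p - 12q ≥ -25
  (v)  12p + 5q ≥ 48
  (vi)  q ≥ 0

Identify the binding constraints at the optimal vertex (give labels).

Extreme points and f = 9p - 4q:
  (19/8, 65/16) → f = 41/8
  (41/7, 0) → f = 369/7
  (451/194, 390/97) → f = 939/194
  (4, 0) → f = 36

The maximum is at (41/7, 0). Substituting into each constraint, equality holds for (iii) and (vi); the remaining constraints have slack.

(iii) and (vi)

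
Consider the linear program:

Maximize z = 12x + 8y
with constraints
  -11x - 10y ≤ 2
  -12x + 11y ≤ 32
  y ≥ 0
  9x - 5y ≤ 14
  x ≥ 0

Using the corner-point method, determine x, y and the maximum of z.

x = 314/39, y = 152/13, maximum z = 2472/13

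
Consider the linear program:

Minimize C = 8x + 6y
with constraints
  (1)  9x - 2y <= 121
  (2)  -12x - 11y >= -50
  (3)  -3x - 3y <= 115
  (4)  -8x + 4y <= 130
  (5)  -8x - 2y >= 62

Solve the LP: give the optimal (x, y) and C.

Feasible corners and C = 8x + 6y:
  (-425/18, -265/18) → C = -2495/9
  (22/9, -367/9) → C = -2026/9
  (-127/12, 34/3) → C = -50/3

At the optimal vertex, -3x - 3y = 115 and -8x + 4y = 130.
Solving simultaneously gives x = -425/18, y = -265/18.

x = -425/18, y = -265/18, minimum C = -2495/9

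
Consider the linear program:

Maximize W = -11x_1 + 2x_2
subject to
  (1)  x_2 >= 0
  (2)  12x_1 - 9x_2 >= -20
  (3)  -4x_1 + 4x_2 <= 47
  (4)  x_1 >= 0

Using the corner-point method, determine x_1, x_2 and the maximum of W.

x_1 = 0, x_2 = 20/9, maximum W = 40/9

Vertices and W = -11x_1 + 2x_2:
  (0, 0) → W = 0
  (343/12, 121/3) → W = -935/4
  (0, 20/9) → W = 40/9
The feasible region is unbounded (it extends along (1, 1), (1, 0)), but W strictly decreases along every unbounded feasible direction, so there is no improving ray and the maximum is attained at a vertex.

At the optimal vertex, 12x_1 - 9x_2 = -20 and x_1 = 0.
Solving simultaneously gives x_1 = 0, x_2 = 20/9.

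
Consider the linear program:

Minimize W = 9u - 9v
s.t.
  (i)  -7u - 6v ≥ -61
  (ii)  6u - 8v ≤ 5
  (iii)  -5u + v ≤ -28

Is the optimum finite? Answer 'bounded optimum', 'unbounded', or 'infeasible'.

The boundaries -7u - 6v = -61 and 6u - 8v = 5 meet at (259/46, 331/92), but that point violates -5u + v ≤ -28. Every candidate vertex is excluded by some other constraint, so the feasible region is empty.

infeasible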